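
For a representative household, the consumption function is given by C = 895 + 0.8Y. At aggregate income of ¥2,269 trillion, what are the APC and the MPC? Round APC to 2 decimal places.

MPC = 0.8 (the slope of the consumption function)
C = 895 + 0.8(2269) = 2710.2, so APC = 2710.2/2269 = 1.19

APC = 1.19; MPC = 0.8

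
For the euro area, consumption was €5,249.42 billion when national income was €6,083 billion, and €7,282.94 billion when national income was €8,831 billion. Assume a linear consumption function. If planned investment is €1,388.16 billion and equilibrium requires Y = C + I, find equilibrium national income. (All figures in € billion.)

Y = 8216

MPC = (7282.94 − 5249.42)/(8831 − 6083) = 2033.52/2748 = 0.74
a = 5249.42 − 0.74(6083) = 748
Equilibrium: Y = 748 + 0.74Y + 1388.16
0.26Y = 2136.16, so Y = 2136.16/0.26 = 8216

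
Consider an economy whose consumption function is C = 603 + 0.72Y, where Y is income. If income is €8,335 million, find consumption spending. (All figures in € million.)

C = 603 + 0.72(8335) = 603 + 6001.2 = 6604.2

C = 6604.2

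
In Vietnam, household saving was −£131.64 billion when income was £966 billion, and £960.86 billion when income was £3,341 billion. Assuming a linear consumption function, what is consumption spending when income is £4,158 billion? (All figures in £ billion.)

MPS = ΔS/ΔY = (960.86 − (-131.64))/(3341 − 966) = 1092.5/2375 = 0.46
MPC = 1 − MPS = 0.54
Autonomous saving = -131.64 − 0.46(966) = -576, so a = 576
C = 576 + 0.54(4158) = 576 + 2245.32 = 2821.32

C = 2821.32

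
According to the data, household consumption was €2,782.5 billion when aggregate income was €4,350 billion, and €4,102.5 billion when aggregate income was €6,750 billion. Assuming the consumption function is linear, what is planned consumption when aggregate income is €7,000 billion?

C = 4240

MPC = (4102.5 − 2782.5)/(6750 − 4350) = 1320/2400 = 0.55
a = 2782.5 − 0.55(4350) = 2782.5 − 2392.5 = 390
C = 390 + 0.55(7000) = 390 + 3850 = 4240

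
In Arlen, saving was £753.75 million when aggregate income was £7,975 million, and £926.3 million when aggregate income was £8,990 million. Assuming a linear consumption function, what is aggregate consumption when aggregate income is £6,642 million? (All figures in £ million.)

C = 6114.86

MPS = ΔS/ΔY = (926.3 − 753.75)/(8990 − 7975) = 172.55/1015 = 0.17
MPC = 1 − MPS = 0.83
Autonomous saving = 753.75 − 0.17(7975) = -602, so a = 602
C = 602 + 0.83(6642) = 602 + 5512.86 = 6114.86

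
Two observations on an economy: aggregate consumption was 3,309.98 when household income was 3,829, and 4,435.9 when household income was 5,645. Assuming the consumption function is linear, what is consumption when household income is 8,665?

MPC = (4435.9 − 3309.98)/(5645 − 3829) = 1125.92/1816 = 0.62
a = 3309.98 − 0.62(3829) = 3309.98 − 2373.98 = 936
C = 936 + 0.62(8665) = 936 + 5372.3 = 6308.3

C = 6308.3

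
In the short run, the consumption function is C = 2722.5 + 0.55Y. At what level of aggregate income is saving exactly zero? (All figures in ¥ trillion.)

Y = 6050

At break-even, C = Y: 2722.5 + 0.55Y = Y
0.45Y = 2722.5, so Y = 2722.5/0.45 = 6050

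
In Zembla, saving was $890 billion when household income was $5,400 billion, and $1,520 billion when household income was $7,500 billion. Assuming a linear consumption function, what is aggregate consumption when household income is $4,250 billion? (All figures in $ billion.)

C = 3705

MPS = ΔS/ΔY = (1520 − 890)/(7500 − 5400) = 630/2100 = 0.3
MPC = 1 − MPS = 0.7
Autonomous saving = 890 − 0.3(5400) = -730, so a = 730
C = 730 + 0.7(4250) = 730 + 2975 = 3705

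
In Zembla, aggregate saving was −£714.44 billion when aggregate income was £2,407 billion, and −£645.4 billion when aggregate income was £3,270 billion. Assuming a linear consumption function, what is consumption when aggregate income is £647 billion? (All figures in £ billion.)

C = 1502.24

MPS = ΔS/ΔY = (-645.4 − (-714.44))/(3270 − 2407) = 69.04/863 = 0.08
MPC = 1 − MPS = 0.92
Autonomous saving = -714.44 − 0.08(2407) = -907, so a = 907
C = 907 + 0.92(647) = 907 + 595.24 = 1502.24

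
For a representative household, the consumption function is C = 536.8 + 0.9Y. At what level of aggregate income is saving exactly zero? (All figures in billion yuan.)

At break-even, C = Y: 536.8 + 0.9Y = Y
0.1Y = 536.8, so Y = 536.8/0.1 = 5368

Y = 5368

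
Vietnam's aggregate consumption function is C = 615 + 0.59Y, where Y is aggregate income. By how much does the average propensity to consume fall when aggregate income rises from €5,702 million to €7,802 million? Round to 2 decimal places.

At Y = 5702: C = 615 + 0.59(5702) = 3979.18, APC = 3979.18/5702 = 0.698
At Y = 7802: C = 5218.18, APC = 5218.18/7802 = 0.669
Fall in APC = 0.698 − 0.669 = 0.029 ≈ 0.03

ΔAPC = 0.03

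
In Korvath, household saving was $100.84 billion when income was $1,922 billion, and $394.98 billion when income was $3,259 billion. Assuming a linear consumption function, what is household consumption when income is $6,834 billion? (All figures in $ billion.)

C = 5652.52

MPS = ΔS/ΔY = (394.98 − 100.84)/(3259 − 1922) = 294.14/1337 = 0.22
MPC = 1 − MPS = 0.78
Autonomous saving = 100.84 − 0.22(1922) = -322, so a = 322
C = 322 + 0.78(6834) = 322 + 5330.52 = 5652.52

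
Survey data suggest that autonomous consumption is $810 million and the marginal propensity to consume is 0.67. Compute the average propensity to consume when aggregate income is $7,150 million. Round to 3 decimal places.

APC = 0.783

C = 810 + 0.67(7150) = 5600.5
APC = C/Y = 5600.5/7150 = 0.783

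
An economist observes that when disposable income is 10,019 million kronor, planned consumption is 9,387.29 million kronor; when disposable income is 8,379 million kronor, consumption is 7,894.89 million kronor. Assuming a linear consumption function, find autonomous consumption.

a = 270

MPC = ΔC/ΔY = (9387.29 − 7894.89)/(10019 − 8379) = 1492.4/1640 = 0.91
a = C − MPC·Y = 7894.89 − 0.91(8379) = 7894.89 − 7624.89 = 270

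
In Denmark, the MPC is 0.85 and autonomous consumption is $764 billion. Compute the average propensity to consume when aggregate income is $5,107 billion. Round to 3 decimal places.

C = 764 + 0.85(5107) = 5104.95
APC = C/Y = 5104.95/5107 = 1.000

APC = 1.000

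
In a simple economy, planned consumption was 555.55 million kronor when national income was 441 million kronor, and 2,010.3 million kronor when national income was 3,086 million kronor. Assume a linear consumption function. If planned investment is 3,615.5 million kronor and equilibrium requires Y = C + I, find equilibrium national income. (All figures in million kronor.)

Y = 8730

MPC = (2010.3 − 555.55)/(3086 − 441) = 1454.75/2645 = 0.55
a = 555.55 − 0.55(441) = 313
Equilibrium: Y = 313 + 0.55Y + 3615.5
0.45Y = 3928.5, so Y = 3928.5/0.45 = 8730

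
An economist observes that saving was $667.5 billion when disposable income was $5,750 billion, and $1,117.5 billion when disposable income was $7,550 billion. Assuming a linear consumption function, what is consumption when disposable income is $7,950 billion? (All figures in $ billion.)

MPS = ΔS/ΔY = (1117.5 − 667.5)/(7550 − 5750) = 450/1800 = 0.25
MPC = 1 − MPS = 0.75
Autonomous saving = 667.5 − 0.25(5750) = -770, so a = 770
C = 770 + 0.75(7950) = 770 + 5962.5 = 6732.5

C = 6732.5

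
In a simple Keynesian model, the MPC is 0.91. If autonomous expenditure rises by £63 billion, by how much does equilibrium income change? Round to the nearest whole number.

The multiplier is 1/(1 − MPC) = 1/0.09.
ΔY = 63/0.09 = 700.00 ≈ 700

ΔY ≈ 700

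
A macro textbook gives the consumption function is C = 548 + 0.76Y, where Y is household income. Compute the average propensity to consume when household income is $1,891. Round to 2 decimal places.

APC = 1.05

C = 548 + 0.76(1891) = 1985.16
APC = C/Y = 1985.16/1891 = 1.05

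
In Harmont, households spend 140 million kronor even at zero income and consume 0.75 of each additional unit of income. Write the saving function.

S = Y − C = Y − (140 + 0.75Y) = -140 + (1 − 0.75)Y

S = -140 + 0.25Y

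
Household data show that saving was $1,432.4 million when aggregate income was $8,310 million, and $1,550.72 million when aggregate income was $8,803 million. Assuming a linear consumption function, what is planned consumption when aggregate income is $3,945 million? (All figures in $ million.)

MPS = ΔS/ΔY = (1550.72 − 1432.4)/(8803 − 8310) = 118.32/493 = 0.24
MPC = 1 − MPS = 0.76
Autonomous saving = 1432.4 − 0.24(8310) = -562, so a = 562
C = 562 + 0.76(3945) = 562 + 2998.2 = 3560.2

C = 3560.2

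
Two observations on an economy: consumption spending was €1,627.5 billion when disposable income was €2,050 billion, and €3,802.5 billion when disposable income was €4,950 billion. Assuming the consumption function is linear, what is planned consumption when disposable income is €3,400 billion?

C = 2640

MPC = (3802.5 − 1627.5)/(4950 − 2050) = 2175/2900 = 0.75
a = 1627.5 − 0.75(2050) = 1627.5 − 1537.5 = 90
C = 90 + 0.75(3400) = 90 + 2550 = 2640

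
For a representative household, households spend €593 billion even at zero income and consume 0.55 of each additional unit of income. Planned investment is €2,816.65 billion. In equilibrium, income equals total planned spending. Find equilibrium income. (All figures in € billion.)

Y = 7577

Y = C + I = 593 + 0.55Y + 2816.65
Y − 0.55Y = 3409.65
0.45Y = 3409.65, so Y = 3409.65/0.45 = 7577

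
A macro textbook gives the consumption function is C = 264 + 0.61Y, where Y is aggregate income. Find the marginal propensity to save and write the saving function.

MPS = 0.39; S = -264 + 0.39Y

MPS = 1 − MPC = 1 − 0.61 = 0.39
S = Y − C = -264 + 0.39Y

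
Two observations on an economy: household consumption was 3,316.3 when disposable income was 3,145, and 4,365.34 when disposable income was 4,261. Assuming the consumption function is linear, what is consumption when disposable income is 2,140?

MPC = (4365.34 − 3316.3)/(4261 − 3145) = 1049.04/1116 = 0.94
a = 3316.3 − 0.94(3145) = 3316.3 − 2956.3 = 360
C = 360 + 0.94(2140) = 360 + 2011.6 = 2371.6

C = 2371.6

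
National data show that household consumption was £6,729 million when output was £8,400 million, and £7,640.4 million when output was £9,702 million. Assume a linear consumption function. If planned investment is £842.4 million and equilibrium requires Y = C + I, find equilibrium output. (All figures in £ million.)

Y = 5638

MPC = (7640.4 − 6729)/(9702 − 8400) = 911.4/1302 = 0.7
a = 6729 − 0.7(8400) = 849
Equilibrium: Y = 849 + 0.7Y + 842.4
0.3Y = 1691.4, so Y = 1691.4/0.3 = 5638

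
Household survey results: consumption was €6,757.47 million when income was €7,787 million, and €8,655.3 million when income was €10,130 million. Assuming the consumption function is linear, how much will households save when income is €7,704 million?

MPC = (8655.3 − 6757.47)/(10130 − 7787) = 1897.83/2343 = 0.81
a = 6757.47 − 0.81(7787) = 6757.47 − 6307.47 = 450
C = 450 + 0.81(7704) = 6690.24
S = 7704 − 6690.24 = 1013.76

S = 1013.76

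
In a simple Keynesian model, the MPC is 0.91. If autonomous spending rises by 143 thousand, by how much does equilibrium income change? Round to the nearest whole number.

ΔY ≈ 1589

The multiplier is 1/(1 − MPC) = 1/0.09.
ΔY = 143/0.09 = 1588.89 ≈ 1589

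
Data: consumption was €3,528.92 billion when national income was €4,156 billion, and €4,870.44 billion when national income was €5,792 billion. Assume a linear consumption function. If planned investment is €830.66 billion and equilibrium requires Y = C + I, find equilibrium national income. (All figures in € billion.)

MPC = (4870.44 − 3528.92)/(5792 − 4156) = 1341.52/1636 = 0.82
a = 3528.92 − 0.82(4156) = 121
Equilibrium: Y = 121 + 0.82Y + 830.66
0.18Y = 951.66, so Y = 951.66/0.18 = 5287

Y = 5287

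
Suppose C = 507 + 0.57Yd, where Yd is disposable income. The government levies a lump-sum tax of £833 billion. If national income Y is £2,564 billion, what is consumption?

C = 1493.67

Yd = Y − T = 2564 − 833 = 1731
C = 507 + 0.57(1731) = 507 + 986.67 = 1493.67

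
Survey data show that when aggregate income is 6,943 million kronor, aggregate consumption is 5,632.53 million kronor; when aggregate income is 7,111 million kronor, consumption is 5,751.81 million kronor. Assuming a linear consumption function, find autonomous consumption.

a = 703

MPC = ΔC/ΔY = (5751.81 − 5632.53)/(7111 − 6943) = 119.28/168 = 0.71
a = C − MPC·Y = 5632.53 − 0.71(6943) = 5632.53 − 4929.53 = 703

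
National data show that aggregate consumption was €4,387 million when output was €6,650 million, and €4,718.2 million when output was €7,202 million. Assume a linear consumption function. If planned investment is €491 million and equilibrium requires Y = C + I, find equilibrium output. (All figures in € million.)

MPC = (4718.2 − 4387)/(7202 − 6650) = 331.2/552 = 0.6
a = 4387 − 0.6(6650) = 397
Equilibrium: Y = 397 + 0.6Y + 491
0.4Y = 888, so Y = 888/0.4 = 2220

Y = 2220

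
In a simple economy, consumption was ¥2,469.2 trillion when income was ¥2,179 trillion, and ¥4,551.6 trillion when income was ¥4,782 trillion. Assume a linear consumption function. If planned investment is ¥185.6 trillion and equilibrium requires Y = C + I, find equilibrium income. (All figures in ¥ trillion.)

Y = 4558

MPC = (4551.6 − 2469.2)/(4782 − 2179) = 2082.4/2603 = 0.8
a = 2469.2 − 0.8(2179) = 726
Equilibrium: Y = 726 + 0.8Y + 185.6
0.2Y = 911.6, so Y = 911.6/0.2 = 4558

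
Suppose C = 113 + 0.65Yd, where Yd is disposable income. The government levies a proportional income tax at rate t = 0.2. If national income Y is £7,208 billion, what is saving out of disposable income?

S = 1905.24

Yd = (1 − 0.2)(7208) = 0.8(7208) = 5766.4
C = 113 + 0.65(5766.4) = 113 + 3748.16 = 3861.16
S = Yd − C = 5766.4 − 3861.16 = 1905.24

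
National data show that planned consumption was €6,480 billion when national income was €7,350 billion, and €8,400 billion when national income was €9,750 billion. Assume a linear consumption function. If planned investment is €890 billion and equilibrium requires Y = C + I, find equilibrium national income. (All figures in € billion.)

Y = 7450

MPC = (8400 − 6480)/(9750 − 7350) = 1920/2400 = 0.8
a = 6480 − 0.8(7350) = 600
Equilibrium: Y = 600 + 0.8Y + 890
0.2Y = 1490, so Y = 1490/0.2 = 7450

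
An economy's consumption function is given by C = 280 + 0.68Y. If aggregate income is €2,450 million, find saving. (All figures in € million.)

S = 504

C = 280 + 0.68(2450) = 280 + 1666 = 1946
S = Y − C = 2450 − 1946 = 504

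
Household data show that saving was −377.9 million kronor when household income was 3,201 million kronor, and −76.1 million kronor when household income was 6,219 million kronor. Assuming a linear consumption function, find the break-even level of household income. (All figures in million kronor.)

Y = 6980

MPS = ΔS/ΔY = (-76.1 − (-377.9))/(6219 − 3201) = 301.8/3018 = 0.1
MPC = 1 − MPS = 0.9
From S(3201) = -377.9: −a + 0.1(3201) = -377.9, so a = 320.1 − (-377.9) = 698
Break-even (S = 0): Y = a/MPS = 698/0.1 = 6980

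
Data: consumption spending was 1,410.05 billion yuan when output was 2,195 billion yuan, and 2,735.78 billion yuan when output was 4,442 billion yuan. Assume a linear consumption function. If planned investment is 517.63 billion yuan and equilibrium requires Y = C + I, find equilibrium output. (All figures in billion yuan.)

Y = 1543

MPC = (2735.78 − 1410.05)/(4442 − 2195) = 1325.73/2247 = 0.59
a = 1410.05 − 0.59(2195) = 115
Equilibrium: Y = 115 + 0.59Y + 517.63
0.41Y = 632.63, so Y = 632.63/0.41 = 1543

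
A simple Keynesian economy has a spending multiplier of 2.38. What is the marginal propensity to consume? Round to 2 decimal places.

MPC = 0.58

k = 1/(1 − MPC), so 1 − MPC = 1/k = 1/2.38 = 0.4202
MPC = 1 − 0.4202 = 0.58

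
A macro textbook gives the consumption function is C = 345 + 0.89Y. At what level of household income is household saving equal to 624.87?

S = Y − C = -345 + 0.11Y
-345 + 0.11Y = 624.87, so 0.11Y = 969.87 and Y = 8817

Y = 8817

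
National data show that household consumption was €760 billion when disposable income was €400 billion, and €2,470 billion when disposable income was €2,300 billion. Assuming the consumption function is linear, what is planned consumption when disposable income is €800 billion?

MPC = (2470 − 760)/(2300 − 400) = 1710/1900 = 0.9
a = 760 − 0.9(400) = 760 − 360 = 400
C = 400 + 0.9(800) = 400 + 720 = 1120

C = 1120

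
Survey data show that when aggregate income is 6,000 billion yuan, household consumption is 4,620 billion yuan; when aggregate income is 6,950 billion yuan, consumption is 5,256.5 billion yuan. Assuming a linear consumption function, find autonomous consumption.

a = 600

MPC = ΔC/ΔY = (5256.5 − 4620)/(6950 − 6000) = 636.5/950 = 0.67
a = C − MPC·Y = 4620 − 0.67(6000) = 4620 − 4020 = 600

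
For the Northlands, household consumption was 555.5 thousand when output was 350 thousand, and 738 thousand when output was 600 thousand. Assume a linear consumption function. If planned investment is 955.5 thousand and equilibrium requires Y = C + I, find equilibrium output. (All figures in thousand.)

Y = 4650

MPC = (738 − 555.5)/(600 − 350) = 182.5/250 = 0.73
a = 555.5 − 0.73(350) = 300
Equilibrium: Y = 300 + 0.73Y + 955.5
0.27Y = 1255.5, so Y = 1255.5/0.27 = 4650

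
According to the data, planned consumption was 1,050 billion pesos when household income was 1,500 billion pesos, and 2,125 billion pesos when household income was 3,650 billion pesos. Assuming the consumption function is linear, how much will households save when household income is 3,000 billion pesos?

S = 1200

MPC = (2125 − 1050)/(3650 − 1500) = 1075/2150 = 0.5
a = 1050 − 0.5(1500) = 1050 − 750 = 300
C = 300 + 0.5(3000) = 1800
S = 3000 − 1800 = 1200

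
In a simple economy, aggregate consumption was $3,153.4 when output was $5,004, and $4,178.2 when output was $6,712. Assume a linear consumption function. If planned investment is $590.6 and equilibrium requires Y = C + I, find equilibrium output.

Y = 1854

MPC = (4178.2 − 3153.4)/(6712 − 5004) = 1024.8/1708 = 0.6
a = 3153.4 − 0.6(5004) = 151
Equilibrium: Y = 151 + 0.6Y + 590.6
0.4Y = 741.6, so Y = 741.6/0.4 = 1854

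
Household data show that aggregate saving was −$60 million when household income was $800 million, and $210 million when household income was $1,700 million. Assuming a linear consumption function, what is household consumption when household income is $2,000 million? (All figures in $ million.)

MPS = ΔS/ΔY = (210 − (-60))/(1700 − 800) = 270/900 = 0.3
MPC = 1 − MPS = 0.7
Autonomous saving = -60 − 0.3(800) = -300, so a = 300
C = 300 + 0.7(2000) = 300 + 1400 = 1700

C = 1700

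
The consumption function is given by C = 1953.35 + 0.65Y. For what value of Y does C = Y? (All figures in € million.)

Y = 5581

At break-even, C = Y: 1953.35 + 0.65Y = Y
0.35Y = 1953.35, so Y = 1953.35/0.35 = 5581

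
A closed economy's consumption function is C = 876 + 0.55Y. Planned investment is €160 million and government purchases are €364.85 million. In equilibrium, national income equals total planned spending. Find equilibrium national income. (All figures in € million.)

Y = 3113

Y = C + I + G = 876 + 0.55Y + 160 + 364.85
Y − 0.55Y = 1400.85
0.45Y = 1400.85, so Y = 1400.85/0.45 = 3113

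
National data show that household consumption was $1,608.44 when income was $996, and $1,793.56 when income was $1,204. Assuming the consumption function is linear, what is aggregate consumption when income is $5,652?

MPC = (1793.56 − 1608.44)/(1204 − 996) = 185.12/208 = 0.89
a = 1608.44 − 0.89(996) = 1608.44 − 886.44 = 722
C = 722 + 0.89(5652) = 722 + 5030.28 = 5752.28

C = 5752.28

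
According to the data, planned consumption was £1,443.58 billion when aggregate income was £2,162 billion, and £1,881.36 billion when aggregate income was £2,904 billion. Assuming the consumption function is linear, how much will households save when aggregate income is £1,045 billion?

S = 260.45

MPC = (1881.36 − 1443.58)/(2904 − 2162) = 437.78/742 = 0.59
a = 1443.58 − 0.59(2162) = 1443.58 − 1275.58 = 168
C = 168 + 0.59(1045) = 784.55
S = 1045 − 784.55 = 260.45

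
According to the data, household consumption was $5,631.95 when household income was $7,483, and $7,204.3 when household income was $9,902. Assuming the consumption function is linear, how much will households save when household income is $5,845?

S = 1277.75

MPC = (7204.3 − 5631.95)/(9902 − 7483) = 1572.35/2419 = 0.65
a = 5631.95 − 0.65(7483) = 5631.95 − 4863.95 = 768
C = 768 + 0.65(5845) = 4567.25
S = 5845 − 4567.25 = 1277.75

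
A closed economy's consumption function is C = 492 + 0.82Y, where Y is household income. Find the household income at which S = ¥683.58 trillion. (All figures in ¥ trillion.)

Y = 6531

S = Y − C = -492 + 0.18Y
-492 + 0.18Y = 683.58, so 0.18Y = 1175.58 and Y = 6531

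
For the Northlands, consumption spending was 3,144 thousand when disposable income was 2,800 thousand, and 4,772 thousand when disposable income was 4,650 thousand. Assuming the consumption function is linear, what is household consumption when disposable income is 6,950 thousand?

MPC = (4772 − 3144)/(4650 − 2800) = 1628/1850 = 0.88
a = 3144 − 0.88(2800) = 3144 − 2464 = 680
C = 680 + 0.88(6950) = 680 + 6116 = 6796

C = 6796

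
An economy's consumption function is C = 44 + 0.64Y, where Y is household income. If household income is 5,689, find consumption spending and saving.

C = 3684.96; S = 2004.04

C = 44 + 0.64(5689) = 44 + 3640.96 = 3684.96
S = Y − C = 5689 − 3684.96 = 2004.04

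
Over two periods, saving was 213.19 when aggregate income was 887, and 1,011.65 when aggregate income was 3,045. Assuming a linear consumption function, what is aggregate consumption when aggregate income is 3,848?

MPS = ΔS/ΔY = (1011.65 − 213.19)/(3045 − 887) = 798.46/2158 = 0.37
MPC = 1 − MPS = 0.63
Autonomous saving = 213.19 − 0.37(887) = -115, so a = 115
C = 115 + 0.63(3848) = 115 + 2424.24 = 2539.24

C = 2539.24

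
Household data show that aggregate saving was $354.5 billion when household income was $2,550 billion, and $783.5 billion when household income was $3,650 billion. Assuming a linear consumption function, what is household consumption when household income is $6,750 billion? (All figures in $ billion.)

MPS = ΔS/ΔY = (783.5 − 354.5)/(3650 − 2550) = 429/1100 = 0.39
MPC = 1 − MPS = 0.61
Autonomous saving = 354.5 − 0.39(2550) = -640, so a = 640
C = 640 + 0.61(6750) = 640 + 4117.5 = 4757.5

C = 4757.5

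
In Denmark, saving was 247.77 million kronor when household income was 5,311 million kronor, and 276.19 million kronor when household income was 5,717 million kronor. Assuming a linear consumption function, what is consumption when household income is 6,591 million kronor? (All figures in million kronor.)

MPS = ΔS/ΔY = (276.19 − 247.77)/(5717 − 5311) = 28.42/406 = 0.07
MPC = 1 − MPS = 0.93
Autonomous saving = 247.77 − 0.07(5311) = -124, so a = 124
C = 124 + 0.93(6591) = 124 + 6129.63 = 6253.63

C = 6253.63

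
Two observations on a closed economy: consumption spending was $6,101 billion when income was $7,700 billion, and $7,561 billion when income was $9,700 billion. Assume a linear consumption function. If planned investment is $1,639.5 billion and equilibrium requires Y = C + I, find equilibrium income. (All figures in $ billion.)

Y = 7850

MPC = (7561 − 6101)/(9700 − 7700) = 1460/2000 = 0.73
a = 6101 − 0.73(7700) = 480
Equilibrium: Y = 480 + 0.73Y + 1639.5
0.27Y = 2119.5, so Y = 2119.5/0.27 = 7850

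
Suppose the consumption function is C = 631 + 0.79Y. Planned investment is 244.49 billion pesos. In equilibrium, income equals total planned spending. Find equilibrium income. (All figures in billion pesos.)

Y = 4169

Y = C + I = 631 + 0.79Y + 244.49
Y − 0.79Y = 875.49
0.21Y = 875.49, so Y = 875.49/0.21 = 4169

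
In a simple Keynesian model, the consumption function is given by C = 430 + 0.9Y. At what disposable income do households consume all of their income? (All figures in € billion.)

At break-even, C = Y: 430 + 0.9Y = Y
0.1Y = 430, so Y = 430/0.1 = 4300

Y = 4300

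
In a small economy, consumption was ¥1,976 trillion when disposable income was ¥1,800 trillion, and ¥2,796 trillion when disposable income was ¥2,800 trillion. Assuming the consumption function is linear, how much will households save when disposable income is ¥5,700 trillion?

S = 526

MPC = (2796 − 1976)/(2800 − 1800) = 820/1000 = 0.82
a = 1976 − 0.82(1800) = 1976 − 1476 = 500
C = 500 + 0.82(5700) = 5174
S = 5700 − 5174 = 526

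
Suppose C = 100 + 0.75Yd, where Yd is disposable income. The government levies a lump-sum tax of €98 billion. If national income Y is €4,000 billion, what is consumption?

Yd = Y − T = 4000 − 98 = 3902
C = 100 + 0.75(3902) = 100 + 2926.5 = 3026.5

C = 3026.5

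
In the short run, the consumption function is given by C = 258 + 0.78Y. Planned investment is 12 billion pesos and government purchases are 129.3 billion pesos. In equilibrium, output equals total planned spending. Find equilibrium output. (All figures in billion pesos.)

Y = 1815

Y = C + I + G = 258 + 0.78Y + 12 + 129.3
Y − 0.78Y = 399.3
0.22Y = 399.3, so Y = 399.3/0.22 = 1815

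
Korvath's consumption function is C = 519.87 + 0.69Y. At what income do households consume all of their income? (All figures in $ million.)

At break-even, C = Y: 519.87 + 0.69Y = Y
0.31Y = 519.87, so Y = 519.87/0.31 = 1677

Y = 1677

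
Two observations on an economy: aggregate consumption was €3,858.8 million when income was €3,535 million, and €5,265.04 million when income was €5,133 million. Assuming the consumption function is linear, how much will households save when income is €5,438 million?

MPC = (5265.04 − 3858.8)/(5133 − 3535) = 1406.24/1598 = 0.88
a = 3858.8 − 0.88(3535) = 3858.8 − 3110.8 = 748
C = 748 + 0.88(5438) = 5533.44
S = 5438 − 5533.44 = -95.44

S = -95.44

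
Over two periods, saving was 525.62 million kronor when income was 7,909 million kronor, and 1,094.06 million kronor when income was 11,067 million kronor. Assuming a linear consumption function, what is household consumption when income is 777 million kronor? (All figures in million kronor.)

MPS = ΔS/ΔY = (1094.06 − 525.62)/(11067 − 7909) = 568.44/3158 = 0.18
MPC = 1 − MPS = 0.82
Autonomous saving = 525.62 − 0.18(7909) = -898, so a = 898
C = 898 + 0.82(777) = 898 + 637.14 = 1535.14

C = 1535.14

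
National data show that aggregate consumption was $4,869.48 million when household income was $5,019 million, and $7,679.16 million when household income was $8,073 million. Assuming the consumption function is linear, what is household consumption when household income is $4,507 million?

C = 4398.44

MPC = (7679.16 − 4869.48)/(8073 − 5019) = 2809.68/3054 = 0.92
a = 4869.48 − 0.92(5019) = 4869.48 − 4617.48 = 252
C = 252 + 0.92(4507) = 252 + 4146.44 = 4398.44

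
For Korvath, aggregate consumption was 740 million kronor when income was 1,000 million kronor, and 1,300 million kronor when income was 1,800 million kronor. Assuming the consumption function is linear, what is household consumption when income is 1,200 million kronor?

MPC = (1300 − 740)/(1800 − 1000) = 560/800 = 0.7
a = 740 − 0.7(1000) = 740 − 700 = 40
C = 40 + 0.7(1200) = 40 + 840 = 880

C = 880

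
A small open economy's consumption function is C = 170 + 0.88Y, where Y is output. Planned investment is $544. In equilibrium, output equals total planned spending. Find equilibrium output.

Y = 5950

Y = C + I = 170 + 0.88Y + 544
Y − 0.88Y = 714
0.12Y = 714, so Y = 714/0.12 = 5950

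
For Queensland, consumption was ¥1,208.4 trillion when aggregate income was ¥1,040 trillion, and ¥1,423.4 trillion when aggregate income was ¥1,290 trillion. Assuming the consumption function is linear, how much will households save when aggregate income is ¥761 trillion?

S = -207.46

MPC = (1423.4 − 1208.4)/(1290 − 1040) = 215/250 = 0.86
a = 1208.4 − 0.86(1040) = 1208.4 − 894.4 = 314
C = 314 + 0.86(761) = 968.46
S = 761 − 968.46 = -207.46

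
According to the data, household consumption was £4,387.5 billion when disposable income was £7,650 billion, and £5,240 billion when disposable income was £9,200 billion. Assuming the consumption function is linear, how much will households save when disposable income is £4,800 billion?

MPC = (5240 − 4387.5)/(9200 − 7650) = 852.5/1550 = 0.55
a = 4387.5 − 0.55(7650) = 4387.5 − 4207.5 = 180
C = 180 + 0.55(4800) = 2820
S = 4800 − 2820 = 1980

S = 1980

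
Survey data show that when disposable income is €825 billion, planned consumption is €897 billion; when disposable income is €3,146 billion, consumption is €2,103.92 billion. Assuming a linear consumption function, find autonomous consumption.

MPC = ΔC/ΔY = (2103.92 − 897)/(3146 − 825) = 1206.92/2321 = 0.52
a = C − MPC·Y = 897 − 0.52(825) = 897 − 429 = 468

a = 468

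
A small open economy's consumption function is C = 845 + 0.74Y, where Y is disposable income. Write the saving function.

S = Y − C = Y − (845 + 0.74Y) = -845 + (1 − 0.74)Y

S = -845 + 0.26Y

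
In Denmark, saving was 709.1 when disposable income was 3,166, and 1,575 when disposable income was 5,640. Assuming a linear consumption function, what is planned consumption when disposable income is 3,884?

MPS = ΔS/ΔY = (1575 − 709.1)/(5640 − 3166) = 865.9/2474 = 0.35
MPC = 1 − MPS = 0.65
Autonomous saving = 709.1 − 0.35(3166) = -399, so a = 399
C = 399 + 0.65(3884) = 399 + 2524.6 = 2923.6

C = 2923.6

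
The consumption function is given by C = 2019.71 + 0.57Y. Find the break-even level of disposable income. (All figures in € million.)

At break-even, C = Y: 2019.71 + 0.57Y = Y
0.43Y = 2019.71, so Y = 2019.71/0.43 = 4697

Y = 4697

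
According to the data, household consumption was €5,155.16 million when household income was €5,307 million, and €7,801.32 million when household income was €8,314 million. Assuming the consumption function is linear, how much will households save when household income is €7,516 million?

S = 416.92

MPC = (7801.32 − 5155.16)/(8314 − 5307) = 2646.16/3007 = 0.88
a = 5155.16 − 0.88(5307) = 5155.16 − 4670.16 = 485
C = 485 + 0.88(7516) = 7099.08
S = 7516 − 7099.08 = 416.92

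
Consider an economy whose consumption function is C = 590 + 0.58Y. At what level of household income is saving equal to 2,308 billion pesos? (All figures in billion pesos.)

Y = 6900

S = Y − C = -590 + 0.42Y
-590 + 0.42Y = 2308, so 0.42Y = 2898 and Y = 6900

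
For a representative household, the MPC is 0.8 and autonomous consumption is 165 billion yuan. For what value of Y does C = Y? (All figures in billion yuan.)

At break-even, C = Y: 165 + 0.8Y = Y
0.2Y = 165, so Y = 165/0.2 = 825

Y = 825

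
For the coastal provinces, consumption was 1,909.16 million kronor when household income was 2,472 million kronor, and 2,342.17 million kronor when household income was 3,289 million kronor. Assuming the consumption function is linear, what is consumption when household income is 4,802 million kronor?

MPC = (2342.17 − 1909.16)/(3289 − 2472) = 433.01/817 = 0.53
a = 1909.16 − 0.53(2472) = 1909.16 − 1310.16 = 599
C = 599 + 0.53(4802) = 599 + 2545.06 = 3144.06

C = 3144.06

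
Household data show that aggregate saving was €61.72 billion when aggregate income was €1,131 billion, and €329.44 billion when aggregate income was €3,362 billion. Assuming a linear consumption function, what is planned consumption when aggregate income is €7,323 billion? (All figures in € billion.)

MPS = ΔS/ΔY = (329.44 − 61.72)/(3362 − 1131) = 267.72/2231 = 0.12
MPC = 1 − MPS = 0.88
Autonomous saving = 61.72 − 0.12(1131) = -74, so a = 74
C = 74 + 0.88(7323) = 74 + 6444.24 = 6518.24

C = 6518.24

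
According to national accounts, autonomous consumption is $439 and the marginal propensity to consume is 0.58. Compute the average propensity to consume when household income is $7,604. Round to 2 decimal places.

C = 439 + 0.58(7604) = 4849.32
APC = C/Y = 4849.32/7604 = 0.64

APC = 0.64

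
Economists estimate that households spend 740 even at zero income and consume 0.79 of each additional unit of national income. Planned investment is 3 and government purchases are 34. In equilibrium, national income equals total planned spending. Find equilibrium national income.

Y = 3700

Y = C + I + G = 740 + 0.79Y + 3 + 34
Y − 0.79Y = 777
0.21Y = 777, so Y = 777/0.21 = 3700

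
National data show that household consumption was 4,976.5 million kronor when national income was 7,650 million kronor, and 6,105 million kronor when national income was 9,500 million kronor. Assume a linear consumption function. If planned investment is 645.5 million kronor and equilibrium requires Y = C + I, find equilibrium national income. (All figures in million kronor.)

Y = 2450

MPC = (6105 − 4976.5)/(9500 − 7650) = 1128.5/1850 = 0.61
a = 4976.5 − 0.61(7650) = 310
Equilibrium: Y = 310 + 0.61Y + 645.5
0.39Y = 955.5, so Y = 955.5/0.39 = 2450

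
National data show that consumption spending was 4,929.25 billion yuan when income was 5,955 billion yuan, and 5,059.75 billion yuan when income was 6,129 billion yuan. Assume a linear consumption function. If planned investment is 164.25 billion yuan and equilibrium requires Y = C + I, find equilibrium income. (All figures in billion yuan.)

Y = 2509

MPC = (5059.75 − 4929.25)/(6129 − 5955) = 130.5/174 = 0.75
a = 4929.25 − 0.75(5955) = 463
Equilibrium: Y = 463 + 0.75Y + 164.25
0.25Y = 627.25, so Y = 627.25/0.25 = 2509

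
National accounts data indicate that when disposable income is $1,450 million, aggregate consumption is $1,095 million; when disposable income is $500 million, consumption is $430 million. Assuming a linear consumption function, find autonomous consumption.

MPC = ΔC/ΔY = (1095 − 430)/(1450 − 500) = 665/950 = 0.7
a = C − MPC·Y = 430 − 0.7(500) = 430 − 350 = 80

a = 80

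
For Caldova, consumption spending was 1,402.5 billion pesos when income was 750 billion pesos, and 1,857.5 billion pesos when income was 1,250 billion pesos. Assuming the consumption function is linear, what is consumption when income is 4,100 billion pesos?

C = 4451

MPC = (1857.5 − 1402.5)/(1250 − 750) = 455/500 = 0.91
a = 1402.5 − 0.91(750) = 1402.5 − 682.5 = 720
C = 720 + 0.91(4100) = 720 + 3731 = 4451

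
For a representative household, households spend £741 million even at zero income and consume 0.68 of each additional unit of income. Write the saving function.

S = -741 + 0.32Y

S = Y − C = Y − (741 + 0.68Y) = -741 + (1 − 0.68)Y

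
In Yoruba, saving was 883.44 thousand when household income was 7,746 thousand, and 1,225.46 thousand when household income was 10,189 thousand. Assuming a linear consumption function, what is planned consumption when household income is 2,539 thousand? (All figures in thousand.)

C = 2384.54

MPS = ΔS/ΔY = (1225.46 − 883.44)/(10189 − 7746) = 342.02/2443 = 0.14
MPC = 1 − MPS = 0.86
Autonomous saving = 883.44 − 0.14(7746) = -201, so a = 201
C = 201 + 0.86(2539) = 201 + 2183.54 = 2384.54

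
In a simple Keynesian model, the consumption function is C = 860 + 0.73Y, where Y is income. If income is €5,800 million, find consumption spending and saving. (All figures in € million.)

C = 860 + 0.73(5800) = 860 + 4234 = 5094
S = Y − C = 5800 − 5094 = 706

C = 5094; S = 706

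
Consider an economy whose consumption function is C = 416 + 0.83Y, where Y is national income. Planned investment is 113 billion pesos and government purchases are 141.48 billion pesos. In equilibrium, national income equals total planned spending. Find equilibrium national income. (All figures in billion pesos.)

Y = 3944

Y = C + I + G = 416 + 0.83Y + 113 + 141.48
Y − 0.83Y = 670.48
0.17Y = 670.48, so Y = 670.48/0.17 = 3944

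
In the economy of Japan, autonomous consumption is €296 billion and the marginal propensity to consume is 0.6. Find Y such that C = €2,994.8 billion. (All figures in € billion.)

Y = 4498

296 + 0.6Y = 2994.8
0.6Y = 2698.8, so Y = 2698.8/0.6 = 4498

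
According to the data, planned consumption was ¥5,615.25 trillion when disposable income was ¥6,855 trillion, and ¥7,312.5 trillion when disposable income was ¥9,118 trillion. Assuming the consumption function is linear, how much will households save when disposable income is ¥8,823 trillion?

S = 1731.75

MPC = (7312.5 − 5615.25)/(9118 − 6855) = 1697.25/2263 = 0.75
a = 5615.25 − 0.75(6855) = 5615.25 − 5141.25 = 474
C = 474 + 0.75(8823) = 7091.25
S = 8823 − 7091.25 = 1731.75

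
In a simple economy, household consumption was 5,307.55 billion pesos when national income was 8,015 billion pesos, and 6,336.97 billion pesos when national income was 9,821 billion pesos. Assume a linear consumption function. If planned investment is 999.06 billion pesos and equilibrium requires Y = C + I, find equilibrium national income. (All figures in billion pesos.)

Y = 4042

MPC = (6336.97 − 5307.55)/(9821 − 8015) = 1029.42/1806 = 0.57
a = 5307.55 − 0.57(8015) = 739
Equilibrium: Y = 739 + 0.57Y + 999.06
0.43Y = 1738.06, so Y = 1738.06/0.43 = 4042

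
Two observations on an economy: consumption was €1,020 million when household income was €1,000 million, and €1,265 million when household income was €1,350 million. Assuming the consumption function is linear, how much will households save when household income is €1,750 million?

MPC = (1265 − 1020)/(1350 − 1000) = 245/350 = 0.7
a = 1020 − 0.7(1000) = 1020 − 700 = 320
C = 320 + 0.7(1750) = 1545
S = 1750 − 1545 = 205

S = 205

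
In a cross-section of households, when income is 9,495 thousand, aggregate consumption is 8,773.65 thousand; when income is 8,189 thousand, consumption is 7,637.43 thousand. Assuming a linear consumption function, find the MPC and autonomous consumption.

MPC = ΔC/ΔY = (8773.65 − 7637.43)/(9495 − 8189) = 1136.22/1306 = 0.87
a = C − MPC·Y = 7637.43 − 0.87(8189) = 7637.43 − 7124.43 = 513

MPC = 0.87; a = 513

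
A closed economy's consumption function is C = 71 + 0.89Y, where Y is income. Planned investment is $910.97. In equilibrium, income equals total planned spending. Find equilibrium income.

Y = 8927

Y = C + I = 71 + 0.89Y + 910.97
Y − 0.89Y = 981.97
0.11Y = 981.97, so Y = 981.97/0.11 = 8927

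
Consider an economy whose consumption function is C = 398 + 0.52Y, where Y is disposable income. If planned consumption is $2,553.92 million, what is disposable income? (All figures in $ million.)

Y = 4146

398 + 0.52Y = 2553.92
0.52Y = 2155.92, so Y = 2155.92/0.52 = 4146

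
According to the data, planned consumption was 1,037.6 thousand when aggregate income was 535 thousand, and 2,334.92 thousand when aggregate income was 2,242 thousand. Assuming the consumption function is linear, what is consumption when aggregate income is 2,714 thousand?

C = 2693.64

MPC = (2334.92 − 1037.6)/(2242 − 535) = 1297.32/1707 = 0.76
a = 1037.6 − 0.76(535) = 1037.6 − 406.6 = 631
C = 631 + 0.76(2714) = 631 + 2062.64 = 2693.64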